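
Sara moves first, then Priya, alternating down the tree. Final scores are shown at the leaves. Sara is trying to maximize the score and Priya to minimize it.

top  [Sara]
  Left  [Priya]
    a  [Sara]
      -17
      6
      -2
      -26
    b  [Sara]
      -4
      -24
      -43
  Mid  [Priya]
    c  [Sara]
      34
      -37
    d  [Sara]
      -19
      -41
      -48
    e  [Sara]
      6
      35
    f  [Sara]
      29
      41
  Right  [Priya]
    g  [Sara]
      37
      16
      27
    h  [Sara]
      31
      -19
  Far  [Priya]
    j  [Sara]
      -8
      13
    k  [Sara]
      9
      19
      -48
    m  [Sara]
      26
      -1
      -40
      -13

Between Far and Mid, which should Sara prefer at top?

Far

j (Sara): max(-8, 13) = 13
k (Sara): max(9, 19, -48) = 19
m (Sara): max(26, -1, -40, -13) = 26
Far (Priya): min(13, 19, 26) = 13
c (Sara): max(34, -37) = 34
d (Sara): max(-19, -41, -48) = -19
e (Sara): max(6, 35) = 35
f (Sara): max(29, 41) = 41
Mid (Priya): min(34, -19, 35, 41) = -19
Sara prefers the higher value; Far=13, Mid=-19. Far is better since 13 > -19.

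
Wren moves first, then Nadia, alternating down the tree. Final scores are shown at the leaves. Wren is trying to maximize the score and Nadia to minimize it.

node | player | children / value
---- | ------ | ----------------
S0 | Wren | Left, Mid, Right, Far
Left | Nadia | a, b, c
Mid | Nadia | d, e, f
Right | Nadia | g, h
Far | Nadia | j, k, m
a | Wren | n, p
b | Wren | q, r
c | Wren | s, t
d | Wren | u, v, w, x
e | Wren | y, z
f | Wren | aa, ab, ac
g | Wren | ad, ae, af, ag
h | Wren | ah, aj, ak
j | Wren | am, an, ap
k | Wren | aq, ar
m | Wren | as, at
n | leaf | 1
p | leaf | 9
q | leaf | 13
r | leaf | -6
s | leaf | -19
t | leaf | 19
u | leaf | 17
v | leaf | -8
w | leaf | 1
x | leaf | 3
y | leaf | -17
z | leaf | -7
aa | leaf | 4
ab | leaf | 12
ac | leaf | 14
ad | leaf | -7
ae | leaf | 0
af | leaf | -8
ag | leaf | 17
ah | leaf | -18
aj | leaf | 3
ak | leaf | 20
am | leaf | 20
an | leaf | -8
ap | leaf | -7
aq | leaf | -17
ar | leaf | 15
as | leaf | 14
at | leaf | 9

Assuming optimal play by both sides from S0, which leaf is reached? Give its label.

ag

a (Wren): max(1, 9) = 9
b (Wren): max(13, -6) = 13
c (Wren): max(-19, 19) = 19
Left (Nadia): min(9, 13, 19) = 9
d (Wren): max(17, -8, 1, 3) = 17
e (Wren): max(-17, -7) = -7
f (Wren): max(4, 12, 14) = 14
Mid (Nadia): min(17, -7, 14) = -7
g (Wren): max(-7, 0, -8, 17) = 17
h (Wren): max(-18, 3, 20) = 20
Right (Nadia): min(17, 20) = 17
j (Wren): max(20, -8, -7) = 20
k (Wren): max(-17, 15) = 15
m (Wren): max(14, 9) = 14
Far (Nadia): min(20, 15, 14) = 14
S0 (Wren): max(9, -7, 17, 14) = 17
At S0, Wren picks Right (highest: 17).
At Right, Nadia picks g (lowest: 17).
At g, Wren picks ag (highest: 17).
Terminal value 17.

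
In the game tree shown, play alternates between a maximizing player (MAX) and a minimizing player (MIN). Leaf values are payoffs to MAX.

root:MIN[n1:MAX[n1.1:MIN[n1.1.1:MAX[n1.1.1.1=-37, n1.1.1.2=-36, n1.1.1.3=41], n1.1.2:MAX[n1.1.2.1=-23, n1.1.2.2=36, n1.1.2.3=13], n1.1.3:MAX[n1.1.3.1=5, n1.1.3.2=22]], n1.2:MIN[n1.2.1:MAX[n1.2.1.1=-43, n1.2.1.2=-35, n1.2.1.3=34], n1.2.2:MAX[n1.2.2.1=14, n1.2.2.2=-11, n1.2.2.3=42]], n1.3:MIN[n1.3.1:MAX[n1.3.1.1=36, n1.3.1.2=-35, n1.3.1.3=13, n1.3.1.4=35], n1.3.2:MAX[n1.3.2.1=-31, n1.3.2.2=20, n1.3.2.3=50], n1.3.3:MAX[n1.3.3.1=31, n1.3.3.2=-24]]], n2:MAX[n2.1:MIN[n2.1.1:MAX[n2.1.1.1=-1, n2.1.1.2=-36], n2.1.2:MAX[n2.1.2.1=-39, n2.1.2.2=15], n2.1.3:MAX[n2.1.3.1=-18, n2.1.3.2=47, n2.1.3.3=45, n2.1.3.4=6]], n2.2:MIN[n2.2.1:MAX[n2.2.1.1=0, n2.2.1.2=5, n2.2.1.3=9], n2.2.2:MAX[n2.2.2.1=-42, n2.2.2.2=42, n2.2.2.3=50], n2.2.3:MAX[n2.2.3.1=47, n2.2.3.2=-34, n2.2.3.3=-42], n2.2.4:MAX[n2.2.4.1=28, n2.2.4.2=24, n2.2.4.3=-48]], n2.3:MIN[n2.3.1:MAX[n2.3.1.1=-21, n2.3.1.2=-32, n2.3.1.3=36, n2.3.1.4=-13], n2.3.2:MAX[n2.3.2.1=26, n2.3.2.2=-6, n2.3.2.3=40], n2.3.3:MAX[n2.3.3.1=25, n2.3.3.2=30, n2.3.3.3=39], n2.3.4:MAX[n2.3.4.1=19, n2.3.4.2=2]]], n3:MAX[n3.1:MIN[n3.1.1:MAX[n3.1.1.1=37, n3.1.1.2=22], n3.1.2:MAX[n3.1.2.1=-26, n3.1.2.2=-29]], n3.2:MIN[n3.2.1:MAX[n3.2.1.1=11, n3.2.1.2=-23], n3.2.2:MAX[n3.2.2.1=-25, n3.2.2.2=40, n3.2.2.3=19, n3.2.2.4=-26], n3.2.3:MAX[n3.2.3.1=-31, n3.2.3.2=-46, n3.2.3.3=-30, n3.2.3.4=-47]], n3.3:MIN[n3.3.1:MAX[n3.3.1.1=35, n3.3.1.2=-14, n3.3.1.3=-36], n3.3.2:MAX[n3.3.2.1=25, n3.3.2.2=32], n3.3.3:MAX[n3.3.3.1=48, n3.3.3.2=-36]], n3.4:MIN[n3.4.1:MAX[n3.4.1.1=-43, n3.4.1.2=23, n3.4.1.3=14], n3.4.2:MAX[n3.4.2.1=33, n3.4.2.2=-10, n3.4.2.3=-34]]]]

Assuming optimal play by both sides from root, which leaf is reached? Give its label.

n2.3.4.1

n1.1.1 (MAX): max(-37, -36, 41) = 41
n1.1.2 (MAX): max(-23, 36, 13) = 36
n1.1.3 (MAX): max(5, 22) = 22
n1.1 (MIN): min(41, 36, 22) = 22
n1.2.1 (MAX): max(-43, -35, 34) = 34
n1.2.2 (MAX): max(14, -11, 42) = 42
n1.2 (MIN): min(34, 42) = 34
n1.3.1 (MAX): max(36, -35, 13, 35) = 36
n1.3.2 (MAX): max(-31, 20, 50) = 50
n1.3.3 (MAX): max(31, -24) = 31
n1.3 (MIN): min(36, 50, 31) = 31
n1 (MAX): max(22, 34, 31) = 34
n2.1.1 (MAX): max(-1, -36) = -1
n2.1.2 (MAX): max(-39, 15) = 15
n2.1.3 (MAX): max(-18, 47, 45, 6) = 47
n2.1 (MIN): min(-1, 15, 47) = -1
n2.2.1 (MAX): max(0, 5, 9) = 9
n2.2.2 (MAX): max(-42, 42, 50) = 50
n2.2.3 (MAX): max(47, -34, -42) = 47
n2.2.4 (MAX): max(28, 24, -48) = 28
n2.2 (MIN): min(9, 50, 47, 28) = 9
n2.3.1 (MAX): max(-21, -32, 36, -13) = 36
n2.3.2 (MAX): max(26, -6, 40) = 40
n2.3.3 (MAX): max(25, 30, 39) = 39
n2.3.4 (MAX): max(19, 2) = 19
n2.3 (MIN): min(36, 40, 39, 19) = 19
n2 (MAX): max(-1, 9, 19) = 19
n3.1.1 (MAX): max(37, 22) = 37
n3.1.2 (MAX): max(-26, -29) = -26
n3.1 (MIN): min(37, -26) = -26
n3.2.1 (MAX): max(11, -23) = 11
n3.2.2 (MAX): max(-25, 40, 19, -26) = 40
n3.2.3 (MAX): max(-31, -46, -30, -47) = -30
n3.2 (MIN): min(11, 40, -30) = -30
n3.3.1 (MAX): max(35, -14, -36) = 35
n3.3.2 (MAX): max(25, 32) = 32
n3.3.3 (MAX): max(48, -36) = 48
n3.3 (MIN): min(35, 32, 48) = 32
n3.4.1 (MAX): max(-43, 23, 14) = 23
n3.4.2 (MAX): max(33, -10, -34) = 33
n3.4 (MIN): min(23, 33) = 23
n3 (MAX): max(-26, -30, 32, 23) = 32
root (MIN): min(34, 19, 32) = 19
At root, MIN picks n2 (lowest: 19).
At n2, MAX picks n2.3 (highest: 19).
At n2.3, MIN picks n2.3.4 (lowest: 19).
At n2.3.4, MAX picks n2.3.4.1 (highest: 19).
Terminal value 19.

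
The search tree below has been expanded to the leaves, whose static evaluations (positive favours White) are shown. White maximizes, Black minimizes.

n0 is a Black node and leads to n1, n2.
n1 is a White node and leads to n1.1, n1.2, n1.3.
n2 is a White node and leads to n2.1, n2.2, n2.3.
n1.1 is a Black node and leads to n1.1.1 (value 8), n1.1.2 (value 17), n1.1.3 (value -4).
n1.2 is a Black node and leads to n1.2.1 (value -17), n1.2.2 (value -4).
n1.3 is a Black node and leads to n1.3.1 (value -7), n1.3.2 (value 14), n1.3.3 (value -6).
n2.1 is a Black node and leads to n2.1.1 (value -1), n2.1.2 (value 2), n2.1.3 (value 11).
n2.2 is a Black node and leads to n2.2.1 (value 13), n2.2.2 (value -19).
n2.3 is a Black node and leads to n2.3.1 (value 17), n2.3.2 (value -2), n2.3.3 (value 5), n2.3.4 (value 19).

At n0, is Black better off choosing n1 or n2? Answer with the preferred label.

n1

n1.1 (Black): min(8, 17, -4) = -4
n1.2 (Black): min(-17, -4) = -17
n1.3 (Black): min(-7, 14, -6) = -7
n1 (White): max(-4, -17, -7) = -4
n2.1 (Black): min(-1, 2, 11) = -1
n2.2 (Black): min(13, -19) = -19
n2.3 (Black): min(17, -2, 5, 19) = -2
n2 (White): max(-1, -19, -2) = -1
Black prefers the lower value; n1=-4, n2=-1. n1 is better since -4 < -1.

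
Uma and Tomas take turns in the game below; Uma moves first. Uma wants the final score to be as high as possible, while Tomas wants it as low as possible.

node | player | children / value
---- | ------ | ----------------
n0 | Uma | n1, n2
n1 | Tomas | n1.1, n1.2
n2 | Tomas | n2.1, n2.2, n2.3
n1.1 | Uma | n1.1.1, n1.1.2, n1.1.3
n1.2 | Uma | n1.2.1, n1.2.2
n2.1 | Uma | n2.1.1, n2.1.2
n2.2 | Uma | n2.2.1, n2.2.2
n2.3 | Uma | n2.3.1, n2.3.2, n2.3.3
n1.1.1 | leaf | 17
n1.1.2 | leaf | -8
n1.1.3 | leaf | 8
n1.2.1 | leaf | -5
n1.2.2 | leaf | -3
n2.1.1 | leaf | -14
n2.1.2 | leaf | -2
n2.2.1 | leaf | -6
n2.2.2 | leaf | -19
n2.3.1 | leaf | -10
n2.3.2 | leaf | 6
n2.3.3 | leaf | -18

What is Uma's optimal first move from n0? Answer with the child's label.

n1

n1.1 (Uma): max(17, -8, 8) = 17
n1.2 (Uma): max(-5, -3) = -3
n1 (Tomas): min(17, -3) = -3
n2.1 (Uma): max(-14, -2) = -2
n2.2 (Uma): max(-6, -19) = -6
n2.3 (Uma): max(-10, 6, -18) = 6
n2 (Tomas): min(-2, -6, 6) = -6
n0 (Uma): max(-3, -6) = -3
Uma at n0 wants the highest of {n1=-3, n2=-6}, so chooses n1.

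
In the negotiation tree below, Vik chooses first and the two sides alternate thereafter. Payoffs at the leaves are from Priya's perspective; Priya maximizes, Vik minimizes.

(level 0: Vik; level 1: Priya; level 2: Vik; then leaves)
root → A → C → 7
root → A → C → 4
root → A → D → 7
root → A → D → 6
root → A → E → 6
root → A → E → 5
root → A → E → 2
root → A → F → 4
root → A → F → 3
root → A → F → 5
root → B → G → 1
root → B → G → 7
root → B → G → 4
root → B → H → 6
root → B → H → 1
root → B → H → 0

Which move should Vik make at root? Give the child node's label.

B

C (Vik): min(7, 4) = 4
D (Vik): min(7, 6) = 6
E (Vik): min(6, 5, 2) = 2
F (Vik): min(4, 3, 5) = 3
A (Priya): max(4, 6, 2, 3) = 6
G (Vik): min(1, 7, 4) = 1
H (Vik): min(6, 1, 0) = 0
B (Priya): max(1, 0) = 1
root (Vik): min(6, 1) = 1
Vik at root wants the lowest of {A=6, B=1}, so chooses B.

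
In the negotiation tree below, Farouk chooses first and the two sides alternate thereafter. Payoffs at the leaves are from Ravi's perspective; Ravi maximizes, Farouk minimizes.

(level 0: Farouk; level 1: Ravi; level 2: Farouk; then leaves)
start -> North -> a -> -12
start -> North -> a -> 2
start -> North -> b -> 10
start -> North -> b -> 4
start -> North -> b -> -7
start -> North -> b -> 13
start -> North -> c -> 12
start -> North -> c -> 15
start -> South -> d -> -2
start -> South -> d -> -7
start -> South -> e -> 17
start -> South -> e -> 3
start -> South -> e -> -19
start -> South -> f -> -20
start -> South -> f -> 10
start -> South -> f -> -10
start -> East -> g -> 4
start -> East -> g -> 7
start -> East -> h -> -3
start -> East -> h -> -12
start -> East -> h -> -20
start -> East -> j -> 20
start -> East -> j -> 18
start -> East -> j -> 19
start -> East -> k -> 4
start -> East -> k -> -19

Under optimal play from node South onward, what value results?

d (Farouk): min(-2, -7) = -7
e (Farouk): min(17, 3, -19) = -19
f (Farouk): min(-20, 10, -10) = -20
South (Ravi): max(-7, -19, -20) = -7

-7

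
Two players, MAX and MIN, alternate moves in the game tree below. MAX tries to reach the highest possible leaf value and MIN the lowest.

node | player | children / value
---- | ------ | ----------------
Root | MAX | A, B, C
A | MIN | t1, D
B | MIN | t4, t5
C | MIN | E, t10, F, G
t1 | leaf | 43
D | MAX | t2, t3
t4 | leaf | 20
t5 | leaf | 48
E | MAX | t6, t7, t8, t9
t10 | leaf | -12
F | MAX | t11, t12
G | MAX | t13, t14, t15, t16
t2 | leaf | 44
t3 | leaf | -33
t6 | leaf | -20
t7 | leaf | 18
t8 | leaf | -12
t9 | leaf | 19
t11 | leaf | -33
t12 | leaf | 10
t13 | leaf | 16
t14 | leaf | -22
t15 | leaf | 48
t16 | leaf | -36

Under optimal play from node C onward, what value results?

E (MAX): max(-20, 18, -12, 19) = 19
F (MAX): max(-33, 10) = 10
G (MAX): max(16, -22, 48, -36) = 48
C (MIN): min(19, -12, 10, 48) = -12

-12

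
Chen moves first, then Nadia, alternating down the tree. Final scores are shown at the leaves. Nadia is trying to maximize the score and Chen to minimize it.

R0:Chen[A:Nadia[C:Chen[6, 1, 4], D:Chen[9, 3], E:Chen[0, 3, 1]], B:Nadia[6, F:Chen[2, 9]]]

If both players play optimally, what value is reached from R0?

3

C (Chen): min(6, 1, 4) = 1
D (Chen): min(9, 3) = 3
E (Chen): min(0, 3, 1) = 0
A (Nadia): max(1, 3, 0) = 3
F (Chen): min(2, 9) = 2
B (Nadia): max(6, 2) = 6
R0 (Chen): min(3, 6) = 3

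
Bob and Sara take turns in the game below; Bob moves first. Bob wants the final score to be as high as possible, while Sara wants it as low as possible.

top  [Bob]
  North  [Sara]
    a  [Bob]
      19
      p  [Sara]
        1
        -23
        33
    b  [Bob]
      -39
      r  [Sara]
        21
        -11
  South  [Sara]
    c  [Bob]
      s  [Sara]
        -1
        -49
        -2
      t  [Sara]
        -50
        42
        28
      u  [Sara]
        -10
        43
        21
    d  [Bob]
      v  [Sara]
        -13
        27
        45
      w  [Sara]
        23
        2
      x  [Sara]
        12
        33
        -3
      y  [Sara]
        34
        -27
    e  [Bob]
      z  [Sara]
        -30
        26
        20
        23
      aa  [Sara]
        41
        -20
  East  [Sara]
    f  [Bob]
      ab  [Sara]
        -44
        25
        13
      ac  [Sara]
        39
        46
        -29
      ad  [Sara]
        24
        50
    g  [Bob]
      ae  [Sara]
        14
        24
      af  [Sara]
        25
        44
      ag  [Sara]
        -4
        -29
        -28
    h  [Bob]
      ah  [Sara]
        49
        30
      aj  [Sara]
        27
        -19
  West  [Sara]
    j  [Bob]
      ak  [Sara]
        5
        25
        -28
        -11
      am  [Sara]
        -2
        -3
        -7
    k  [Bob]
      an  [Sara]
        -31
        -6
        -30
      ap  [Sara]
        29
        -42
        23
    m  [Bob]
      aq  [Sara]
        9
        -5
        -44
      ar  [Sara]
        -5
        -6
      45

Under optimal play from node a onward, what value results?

19

p (Sara): min(1, -23, 33) = -23
a (Bob): max(19, -23) = 19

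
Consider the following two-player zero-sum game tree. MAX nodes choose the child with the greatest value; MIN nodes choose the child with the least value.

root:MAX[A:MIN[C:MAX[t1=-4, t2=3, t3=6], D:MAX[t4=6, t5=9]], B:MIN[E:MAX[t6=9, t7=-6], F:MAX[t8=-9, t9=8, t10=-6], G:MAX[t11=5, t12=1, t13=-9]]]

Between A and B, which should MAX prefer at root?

C (MAX): max(-4, 3, 6) = 6
D (MAX): max(6, 9) = 9
A (MIN): min(6, 9) = 6
E (MAX): max(9, -6) = 9
F (MAX): max(-9, 8, -6) = 8
G (MAX): max(5, 1, -9) = 5
B (MIN): min(9, 8, 5) = 5
MAX prefers the higher value; A=6, B=5. A is better since 6 > 5.

A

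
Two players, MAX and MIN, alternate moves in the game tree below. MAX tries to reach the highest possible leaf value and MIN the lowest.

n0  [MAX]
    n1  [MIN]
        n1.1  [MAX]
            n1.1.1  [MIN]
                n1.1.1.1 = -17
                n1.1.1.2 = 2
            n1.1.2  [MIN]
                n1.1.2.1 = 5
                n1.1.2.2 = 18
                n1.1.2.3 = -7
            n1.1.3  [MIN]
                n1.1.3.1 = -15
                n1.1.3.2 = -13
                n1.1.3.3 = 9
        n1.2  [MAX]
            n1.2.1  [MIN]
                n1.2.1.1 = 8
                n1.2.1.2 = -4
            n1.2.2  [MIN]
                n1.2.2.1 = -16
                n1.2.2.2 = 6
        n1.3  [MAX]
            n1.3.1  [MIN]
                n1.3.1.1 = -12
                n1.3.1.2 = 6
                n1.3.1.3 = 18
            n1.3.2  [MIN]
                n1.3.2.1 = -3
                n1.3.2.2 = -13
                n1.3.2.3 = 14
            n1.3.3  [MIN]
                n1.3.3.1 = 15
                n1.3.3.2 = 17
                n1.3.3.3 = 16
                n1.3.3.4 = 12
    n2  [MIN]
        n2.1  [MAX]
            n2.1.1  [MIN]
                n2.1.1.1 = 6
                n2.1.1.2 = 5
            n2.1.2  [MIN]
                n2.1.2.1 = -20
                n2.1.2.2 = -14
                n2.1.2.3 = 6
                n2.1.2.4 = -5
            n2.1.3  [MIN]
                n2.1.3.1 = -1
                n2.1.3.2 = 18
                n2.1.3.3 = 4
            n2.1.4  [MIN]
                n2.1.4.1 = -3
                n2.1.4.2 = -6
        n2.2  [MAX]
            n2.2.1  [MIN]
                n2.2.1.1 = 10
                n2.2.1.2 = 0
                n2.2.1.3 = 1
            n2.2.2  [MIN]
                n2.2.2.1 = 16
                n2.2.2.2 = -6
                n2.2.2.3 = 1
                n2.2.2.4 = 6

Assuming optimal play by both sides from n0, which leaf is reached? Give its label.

n2.2.1.2

n1.1.1 (MIN): min(-17, 2) = -17
n1.1.2 (MIN): min(5, 18, -7) = -7
n1.1.3 (MIN): min(-15, -13, 9) = -15
n1.1 (MAX): max(-17, -7, -15) = -7
n1.2.1 (MIN): min(8, -4) = -4
n1.2.2 (MIN): min(-16, 6) = -16
n1.2 (MAX): max(-4, -16) = -4
n1.3.1 (MIN): min(-12, 6, 18) = -12
n1.3.2 (MIN): min(-3, -13, 14) = -13
n1.3.3 (MIN): min(15, 17, 16, 12) = 12
n1.3 (MAX): max(-12, -13, 12) = 12
n1 (MIN): min(-7, -4, 12) = -7
n2.1.1 (MIN): min(6, 5) = 5
n2.1.2 (MIN): min(-20, -14, 6, -5) = -20
n2.1.3 (MIN): min(-1, 18, 4) = -1
n2.1.4 (MIN): min(-3, -6) = -6
n2.1 (MAX): max(5, -20, -1, -6) = 5
n2.2.1 (MIN): min(10, 0, 1) = 0
n2.2.2 (MIN): min(16, -6, 1, 6) = -6
n2.2 (MAX): max(0, -6) = 0
n2 (MIN): min(5, 0) = 0
n0 (MAX): max(-7, 0) = 0
At n0, MAX picks n2 (highest: 0).
At n2, MIN picks n2.2 (lowest: 0).
At n2.2, MAX picks n2.2.1 (highest: 0).
At n2.2.1, MIN picks n2.2.1.2 (lowest: 0).
Terminal value 0.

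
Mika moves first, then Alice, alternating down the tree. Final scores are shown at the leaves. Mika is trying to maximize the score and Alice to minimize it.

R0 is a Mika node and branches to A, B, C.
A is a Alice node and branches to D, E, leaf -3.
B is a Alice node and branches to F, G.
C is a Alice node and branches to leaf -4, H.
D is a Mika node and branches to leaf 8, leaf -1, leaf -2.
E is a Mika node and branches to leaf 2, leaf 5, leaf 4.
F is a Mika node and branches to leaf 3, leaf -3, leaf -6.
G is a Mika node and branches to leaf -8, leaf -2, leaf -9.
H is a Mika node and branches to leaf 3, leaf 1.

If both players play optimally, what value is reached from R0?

-2

D (Mika): max(8, -1, -2) = 8
E (Mika): max(2, 5, 4) = 5
A (Alice): min(8, 5, -3) = -3
F (Mika): max(3, -3, -6) = 3
G (Mika): max(-8, -2, -9) = -2
B (Alice): min(3, -2) = -2
H (Mika): max(3, 1) = 3
C (Alice): min(-4, 3) = -4
R0 (Mika): max(-3, -2, -4) = -2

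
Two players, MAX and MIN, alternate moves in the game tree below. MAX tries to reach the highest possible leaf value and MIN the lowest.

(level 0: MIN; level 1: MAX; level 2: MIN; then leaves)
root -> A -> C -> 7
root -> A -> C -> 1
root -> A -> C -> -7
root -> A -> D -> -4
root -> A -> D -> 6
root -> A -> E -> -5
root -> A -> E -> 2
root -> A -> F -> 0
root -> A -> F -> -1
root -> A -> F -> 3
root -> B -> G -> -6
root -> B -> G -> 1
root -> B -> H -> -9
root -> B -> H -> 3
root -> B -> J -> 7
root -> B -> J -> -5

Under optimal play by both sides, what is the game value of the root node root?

-5

C (MIN): min(7, 1, -7) = -7
D (MIN): min(-4, 6) = -4
E (MIN): min(-5, 2) = -5
F (MIN): min(0, -1, 3) = -1
A (MAX): max(-7, -4, -5, -1) = -1
G (MIN): min(-6, 1) = -6
H (MIN): min(-9, 3) = -9
J (MIN): min(7, -5) = -5
B (MAX): max(-6, -9, -5) = -5
root (MIN): min(-1, -5) = -5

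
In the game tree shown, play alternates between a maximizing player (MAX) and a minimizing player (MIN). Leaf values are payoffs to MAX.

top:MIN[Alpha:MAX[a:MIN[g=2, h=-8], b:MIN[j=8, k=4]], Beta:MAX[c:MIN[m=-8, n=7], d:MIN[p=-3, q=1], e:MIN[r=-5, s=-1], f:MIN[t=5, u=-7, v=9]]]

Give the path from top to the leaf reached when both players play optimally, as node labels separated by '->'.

a (MIN): min(2, -8) = -8
b (MIN): min(8, 4) = 4
Alpha (MAX): max(-8, 4) = 4
c (MIN): min(-8, 7) = -8
d (MIN): min(-3, 1) = -3
e (MIN): min(-5, -1) = -5
f (MIN): min(5, -7, 9) = -7
Beta (MAX): max(-8, -3, -5, -7) = -3
top (MIN): min(4, -3) = -3
At top, MIN picks Beta (lowest: -3).
At Beta, MAX picks d (highest: -3).
At d, MIN picks p (lowest: -3).
Terminal value -3.

top -> Beta -> d -> p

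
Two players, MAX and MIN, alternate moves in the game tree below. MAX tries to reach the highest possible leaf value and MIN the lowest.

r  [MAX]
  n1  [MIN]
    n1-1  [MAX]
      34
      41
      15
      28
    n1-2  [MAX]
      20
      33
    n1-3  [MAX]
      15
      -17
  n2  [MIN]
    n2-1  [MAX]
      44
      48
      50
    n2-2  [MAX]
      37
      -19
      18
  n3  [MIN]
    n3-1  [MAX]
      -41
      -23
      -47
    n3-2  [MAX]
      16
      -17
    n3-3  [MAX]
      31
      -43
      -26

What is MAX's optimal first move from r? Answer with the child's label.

n1-1 (MAX): max(34, 41, 15, 28) = 41
n1-2 (MAX): max(20, 33) = 33
n1-3 (MAX): max(15, -17) = 15
n1 (MIN): min(41, 33, 15) = 15
n2-1 (MAX): max(44, 48, 50) = 50
n2-2 (MAX): max(37, -19, 18) = 37
n2 (MIN): min(50, 37) = 37
n3-1 (MAX): max(-41, -23, -47) = -23
n3-2 (MAX): max(16, -17) = 16
n3-3 (MAX): max(31, -43, -26) = 31
n3 (MIN): min(-23, 16, 31) = -23
r (MAX): max(15, 37, -23) = 37
MAX at r wants the highest of {n1=15, n2=37, n3=-23}, so chooses n2.

n2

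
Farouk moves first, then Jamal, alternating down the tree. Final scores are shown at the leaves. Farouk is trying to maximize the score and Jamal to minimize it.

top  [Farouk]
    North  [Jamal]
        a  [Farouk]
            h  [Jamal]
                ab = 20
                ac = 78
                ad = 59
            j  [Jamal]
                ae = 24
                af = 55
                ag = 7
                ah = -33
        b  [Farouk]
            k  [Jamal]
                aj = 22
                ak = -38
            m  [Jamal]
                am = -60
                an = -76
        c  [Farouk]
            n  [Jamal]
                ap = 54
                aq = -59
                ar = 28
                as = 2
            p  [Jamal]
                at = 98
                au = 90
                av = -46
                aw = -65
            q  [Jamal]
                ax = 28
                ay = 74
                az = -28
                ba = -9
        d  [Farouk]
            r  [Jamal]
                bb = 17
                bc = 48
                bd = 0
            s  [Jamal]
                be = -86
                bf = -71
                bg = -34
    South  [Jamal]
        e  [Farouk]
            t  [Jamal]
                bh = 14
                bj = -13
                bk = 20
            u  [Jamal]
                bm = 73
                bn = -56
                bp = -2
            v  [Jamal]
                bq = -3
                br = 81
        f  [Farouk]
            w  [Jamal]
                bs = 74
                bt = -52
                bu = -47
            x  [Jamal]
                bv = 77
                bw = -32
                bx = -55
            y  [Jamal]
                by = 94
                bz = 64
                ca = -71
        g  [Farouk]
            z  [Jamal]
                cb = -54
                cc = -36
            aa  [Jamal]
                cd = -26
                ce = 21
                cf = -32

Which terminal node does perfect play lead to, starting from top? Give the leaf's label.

ak

h (Jamal): min(20, 78, 59) = 20
j (Jamal): min(24, 55, 7, -33) = -33
a (Farouk): max(20, -33) = 20
k (Jamal): min(22, -38) = -38
m (Jamal): min(-60, -76) = -76
b (Farouk): max(-38, -76) = -38
n (Jamal): min(54, -59, 28, 2) = -59
p (Jamal): min(98, 90, -46, -65) = -65
q (Jamal): min(28, 74, -28, -9) = -28
c (Farouk): max(-59, -65, -28) = -28
r (Jamal): min(17, 48, 0) = 0
s (Jamal): min(-86, -71, -34) = -86
d (Farouk): max(0, -86) = 0
North (Jamal): min(20, -38, -28, 0) = -38
t (Jamal): min(14, -13, 20) = -13
u (Jamal): min(73, -56, -2) = -56
v (Jamal): min(-3, 81) = -3
e (Farouk): max(-13, -56, -3) = -3
w (Jamal): min(74, -52, -47) = -52
x (Jamal): min(77, -32, -55) = -55
y (Jamal): min(94, 64, -71) = -71
f (Farouk): max(-52, -55, -71) = -52
z (Jamal): min(-54, -36) = -54
aa (Jamal): min(-26, 21, -32) = -32
g (Farouk): max(-54, -32) = -32
South (Jamal): min(-3, -52, -32) = -52
top (Farouk): max(-38, -52) = -38
At top, Farouk picks North (highest: -38).
At North, Jamal picks b (lowest: -38).
At b, Farouk picks k (highest: -38).
At k, Jamal picks ak (lowest: -38).
Terminal value -38.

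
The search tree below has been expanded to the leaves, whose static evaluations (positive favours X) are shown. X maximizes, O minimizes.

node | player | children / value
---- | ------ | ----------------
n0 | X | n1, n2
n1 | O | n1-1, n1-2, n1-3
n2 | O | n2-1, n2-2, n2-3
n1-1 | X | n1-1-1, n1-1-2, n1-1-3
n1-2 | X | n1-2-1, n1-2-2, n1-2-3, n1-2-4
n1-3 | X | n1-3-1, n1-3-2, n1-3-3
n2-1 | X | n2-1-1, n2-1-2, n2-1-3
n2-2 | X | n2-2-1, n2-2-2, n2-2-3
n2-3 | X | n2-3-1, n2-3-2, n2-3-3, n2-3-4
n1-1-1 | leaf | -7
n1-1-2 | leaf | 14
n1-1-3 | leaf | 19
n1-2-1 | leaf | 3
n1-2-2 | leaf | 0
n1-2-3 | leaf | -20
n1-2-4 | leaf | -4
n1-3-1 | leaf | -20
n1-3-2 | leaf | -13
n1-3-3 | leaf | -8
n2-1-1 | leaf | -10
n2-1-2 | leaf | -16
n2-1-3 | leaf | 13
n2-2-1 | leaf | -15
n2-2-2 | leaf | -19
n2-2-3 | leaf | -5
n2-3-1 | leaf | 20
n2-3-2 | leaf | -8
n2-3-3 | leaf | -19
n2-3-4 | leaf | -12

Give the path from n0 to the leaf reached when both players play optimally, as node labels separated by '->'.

n0 -> n2 -> n2-2 -> n2-2-3

n1-1 (X): max(-7, 14, 19) = 19
n1-2 (X): max(3, 0, -20, -4) = 3
n1-3 (X): max(-20, -13, -8) = -8
n1 (O): min(19, 3, -8) = -8
n2-1 (X): max(-10, -16, 13) = 13
n2-2 (X): max(-15, -19, -5) = -5
n2-3 (X): max(20, -8, -19, -12) = 20
n2 (O): min(13, -5, 20) = -5
n0 (X): max(-8, -5) = -5
At n0, X picks n2 (highest: -5).
At n2, O picks n2-2 (lowest: -5).
At n2-2, X picks n2-2-3 (highest: -5).
Terminal value -5.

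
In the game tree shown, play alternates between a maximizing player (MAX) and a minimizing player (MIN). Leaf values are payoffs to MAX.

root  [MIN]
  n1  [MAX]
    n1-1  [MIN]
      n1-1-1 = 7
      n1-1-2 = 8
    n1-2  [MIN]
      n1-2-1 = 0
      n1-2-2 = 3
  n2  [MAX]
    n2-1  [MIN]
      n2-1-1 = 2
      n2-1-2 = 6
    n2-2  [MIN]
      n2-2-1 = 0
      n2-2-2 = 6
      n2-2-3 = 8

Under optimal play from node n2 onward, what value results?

2

n2-1 (MIN): min(2, 6) = 2
n2-2 (MIN): min(0, 6, 8) = 0
n2 (MAX): max(2, 0) = 2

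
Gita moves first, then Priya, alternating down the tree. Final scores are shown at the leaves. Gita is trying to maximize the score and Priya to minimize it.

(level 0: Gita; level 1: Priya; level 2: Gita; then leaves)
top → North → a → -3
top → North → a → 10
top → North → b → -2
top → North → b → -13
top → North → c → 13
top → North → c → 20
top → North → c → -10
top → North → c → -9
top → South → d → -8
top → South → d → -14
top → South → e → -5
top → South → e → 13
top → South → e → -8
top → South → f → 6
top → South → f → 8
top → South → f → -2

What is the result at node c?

20

c (Gita): max(13, 20, -10, -9) = 20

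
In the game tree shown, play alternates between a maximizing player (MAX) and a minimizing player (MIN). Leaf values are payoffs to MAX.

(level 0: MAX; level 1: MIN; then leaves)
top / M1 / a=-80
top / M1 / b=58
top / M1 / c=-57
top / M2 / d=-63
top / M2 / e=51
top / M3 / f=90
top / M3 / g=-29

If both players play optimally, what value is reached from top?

-29

M1 (MIN): min(-80, 58, -57) = -80
M2 (MIN): min(-63, 51) = -63
M3 (MIN): min(90, -29) = -29
top (MAX): max(-80, -63, -29) = -29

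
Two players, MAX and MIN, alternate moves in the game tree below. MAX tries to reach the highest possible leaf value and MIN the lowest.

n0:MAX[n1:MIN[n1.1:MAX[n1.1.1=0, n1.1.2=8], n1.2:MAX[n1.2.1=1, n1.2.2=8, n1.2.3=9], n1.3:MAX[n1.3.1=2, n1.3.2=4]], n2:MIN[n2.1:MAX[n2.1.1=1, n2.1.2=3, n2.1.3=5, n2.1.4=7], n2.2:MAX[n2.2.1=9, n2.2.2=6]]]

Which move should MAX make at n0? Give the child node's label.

n1.1 (MAX): max(0, 8) = 8
n1.2 (MAX): max(1, 8, 9) = 9
n1.3 (MAX): max(2, 4) = 4
n1 (MIN): min(8, 9, 4) = 4
n2.1 (MAX): max(1, 3, 5, 7) = 7
n2.2 (MAX): max(9, 6) = 9
n2 (MIN): min(7, 9) = 7
n0 (MAX): max(4, 7) = 7
MAX at n0 wants the highest of {n1=4, n2=7}, so chooses n2.

n2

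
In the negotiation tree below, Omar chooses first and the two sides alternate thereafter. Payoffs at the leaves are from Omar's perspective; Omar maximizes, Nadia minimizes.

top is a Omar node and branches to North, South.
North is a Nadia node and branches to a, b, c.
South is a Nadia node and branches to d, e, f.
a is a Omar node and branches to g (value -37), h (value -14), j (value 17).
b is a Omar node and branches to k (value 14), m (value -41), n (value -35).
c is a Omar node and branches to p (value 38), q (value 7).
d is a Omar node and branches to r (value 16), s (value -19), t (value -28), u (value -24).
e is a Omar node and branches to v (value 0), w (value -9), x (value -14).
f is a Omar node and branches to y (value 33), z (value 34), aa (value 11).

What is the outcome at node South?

d (Omar): max(16, -19, -28, -24) = 16
e (Omar): max(0, -9, -14) = 0
f (Omar): max(33, 34, 11) = 34
South (Nadia): min(16, 0, 34) = 0

0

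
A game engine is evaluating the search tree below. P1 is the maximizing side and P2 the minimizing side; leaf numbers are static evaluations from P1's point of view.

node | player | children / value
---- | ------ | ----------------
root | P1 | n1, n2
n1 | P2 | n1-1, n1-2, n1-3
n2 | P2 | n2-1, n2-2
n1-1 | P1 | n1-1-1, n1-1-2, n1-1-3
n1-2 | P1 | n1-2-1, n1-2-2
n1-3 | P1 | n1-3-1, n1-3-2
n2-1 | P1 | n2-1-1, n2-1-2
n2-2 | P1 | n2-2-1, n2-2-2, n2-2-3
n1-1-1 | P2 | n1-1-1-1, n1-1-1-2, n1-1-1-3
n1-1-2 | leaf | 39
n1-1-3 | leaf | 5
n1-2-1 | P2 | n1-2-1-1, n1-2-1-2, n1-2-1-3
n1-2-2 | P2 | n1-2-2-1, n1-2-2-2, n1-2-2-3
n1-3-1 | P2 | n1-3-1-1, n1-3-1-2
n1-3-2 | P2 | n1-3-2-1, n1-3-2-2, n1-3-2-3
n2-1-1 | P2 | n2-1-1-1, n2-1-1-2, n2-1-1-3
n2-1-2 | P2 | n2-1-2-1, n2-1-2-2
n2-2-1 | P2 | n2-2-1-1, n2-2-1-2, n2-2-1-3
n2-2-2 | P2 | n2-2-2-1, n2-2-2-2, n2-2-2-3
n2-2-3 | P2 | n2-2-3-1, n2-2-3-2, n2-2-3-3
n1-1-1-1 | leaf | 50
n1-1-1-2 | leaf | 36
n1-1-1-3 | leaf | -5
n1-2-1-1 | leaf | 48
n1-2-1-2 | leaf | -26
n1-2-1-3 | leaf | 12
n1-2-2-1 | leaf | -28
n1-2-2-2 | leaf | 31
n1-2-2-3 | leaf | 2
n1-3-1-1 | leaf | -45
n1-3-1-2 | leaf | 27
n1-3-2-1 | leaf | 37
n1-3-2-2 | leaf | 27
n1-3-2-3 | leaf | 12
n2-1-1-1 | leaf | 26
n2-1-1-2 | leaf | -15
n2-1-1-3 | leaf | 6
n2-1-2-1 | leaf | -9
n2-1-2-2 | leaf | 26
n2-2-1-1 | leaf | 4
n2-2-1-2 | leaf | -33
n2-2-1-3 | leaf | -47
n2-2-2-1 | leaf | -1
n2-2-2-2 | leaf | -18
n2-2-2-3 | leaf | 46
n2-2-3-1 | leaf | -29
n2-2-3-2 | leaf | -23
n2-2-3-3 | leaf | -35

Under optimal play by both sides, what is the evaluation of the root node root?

-18

n1-1-1 (P2): min(50, 36, -5) = -5
n1-1 (P1): max(-5, 39, 5) = 39
n1-2-1 (P2): min(48, -26, 12) = -26
n1-2-2 (P2): min(-28, 31, 2) = -28
n1-2 (P1): max(-26, -28) = -26
n1-3-1 (P2): min(-45, 27) = -45
n1-3-2 (P2): min(37, 27, 12) = 12
n1-3 (P1): max(-45, 12) = 12
n1 (P2): min(39, -26, 12) = -26
n2-1-1 (P2): min(26, -15, 6) = -15
n2-1-2 (P2): min(-9, 26) = -9
n2-1 (P1): max(-15, -9) = -9
n2-2-1 (P2): min(4, -33, -47) = -47
n2-2-2 (P2): min(-1, -18, 46) = -18
n2-2-3 (P2): min(-29, -23, -35) = -35
n2-2 (P1): max(-47, -18, -35) = -18
n2 (P2): min(-9, -18) = -18
root (P1): max(-26, -18) = -18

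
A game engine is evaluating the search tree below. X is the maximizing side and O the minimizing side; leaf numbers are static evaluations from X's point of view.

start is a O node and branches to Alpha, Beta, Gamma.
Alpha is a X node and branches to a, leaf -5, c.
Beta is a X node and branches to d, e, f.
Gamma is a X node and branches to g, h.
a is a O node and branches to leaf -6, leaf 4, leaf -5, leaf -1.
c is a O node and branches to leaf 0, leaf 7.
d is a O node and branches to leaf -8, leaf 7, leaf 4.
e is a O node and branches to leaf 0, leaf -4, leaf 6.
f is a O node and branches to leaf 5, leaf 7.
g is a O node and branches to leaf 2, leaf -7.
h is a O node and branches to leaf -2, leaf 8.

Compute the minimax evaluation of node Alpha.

a (O): min(-6, 4, -5, -1) = -6
c (O): min(0, 7) = 0
Alpha (X): max(-6, -5, 0) = 0

0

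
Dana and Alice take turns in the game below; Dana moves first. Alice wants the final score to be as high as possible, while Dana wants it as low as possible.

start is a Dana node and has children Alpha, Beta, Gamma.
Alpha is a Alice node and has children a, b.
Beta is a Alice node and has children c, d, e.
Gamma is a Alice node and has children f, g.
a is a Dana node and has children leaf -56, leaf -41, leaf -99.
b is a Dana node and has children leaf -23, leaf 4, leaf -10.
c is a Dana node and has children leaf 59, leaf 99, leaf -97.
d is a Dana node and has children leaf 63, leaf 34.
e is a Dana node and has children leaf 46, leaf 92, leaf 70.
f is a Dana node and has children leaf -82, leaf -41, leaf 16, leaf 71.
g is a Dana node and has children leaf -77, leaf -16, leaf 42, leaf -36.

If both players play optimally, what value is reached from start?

-77

a (Dana): min(-56, -41, -99) = -99
b (Dana): min(-23, 4, -10) = -23
Alpha (Alice): max(-99, -23) = -23
c (Dana): min(59, 99, -97) = -97
d (Dana): min(63, 34) = 34
e (Dana): min(46, 92, 70) = 46
Beta (Alice): max(-97, 34, 46) = 46
f (Dana): min(-82, -41, 16, 71) = -82
g (Dana): min(-77, -16, 42, -36) = -77
Gamma (Alice): max(-82, -77) = -77
start (Dana): min(-23, 46, -77) = -77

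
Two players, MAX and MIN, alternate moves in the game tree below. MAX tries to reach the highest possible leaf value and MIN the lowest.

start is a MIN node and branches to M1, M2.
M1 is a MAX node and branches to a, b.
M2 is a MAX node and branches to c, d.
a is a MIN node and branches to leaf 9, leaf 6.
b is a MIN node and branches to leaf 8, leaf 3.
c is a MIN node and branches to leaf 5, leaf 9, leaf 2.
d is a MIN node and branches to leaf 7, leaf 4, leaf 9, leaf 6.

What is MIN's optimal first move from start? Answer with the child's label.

a (MIN): min(9, 6) = 6
b (MIN): min(8, 3) = 3
M1 (MAX): max(6, 3) = 6
c (MIN): min(5, 9, 2) = 2
d (MIN): min(7, 4, 9, 6) = 4
M2 (MAX): max(2, 4) = 4
start (MIN): min(6, 4) = 4
MIN at start wants the lowest of {M1=6, M2=4}, so chooses M2.

M2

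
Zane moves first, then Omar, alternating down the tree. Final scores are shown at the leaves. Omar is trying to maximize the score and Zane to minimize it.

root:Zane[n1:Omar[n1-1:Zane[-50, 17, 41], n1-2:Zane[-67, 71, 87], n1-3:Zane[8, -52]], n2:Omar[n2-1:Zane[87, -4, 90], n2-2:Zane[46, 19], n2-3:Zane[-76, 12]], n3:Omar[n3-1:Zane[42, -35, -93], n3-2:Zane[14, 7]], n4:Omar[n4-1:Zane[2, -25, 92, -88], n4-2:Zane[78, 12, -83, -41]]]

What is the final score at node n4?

n4-1 (Zane): min(2, -25, 92, -88) = -88
n4-2 (Zane): min(78, 12, -83, -41) = -83
n4 (Omar): max(-88, -83) = -83

-83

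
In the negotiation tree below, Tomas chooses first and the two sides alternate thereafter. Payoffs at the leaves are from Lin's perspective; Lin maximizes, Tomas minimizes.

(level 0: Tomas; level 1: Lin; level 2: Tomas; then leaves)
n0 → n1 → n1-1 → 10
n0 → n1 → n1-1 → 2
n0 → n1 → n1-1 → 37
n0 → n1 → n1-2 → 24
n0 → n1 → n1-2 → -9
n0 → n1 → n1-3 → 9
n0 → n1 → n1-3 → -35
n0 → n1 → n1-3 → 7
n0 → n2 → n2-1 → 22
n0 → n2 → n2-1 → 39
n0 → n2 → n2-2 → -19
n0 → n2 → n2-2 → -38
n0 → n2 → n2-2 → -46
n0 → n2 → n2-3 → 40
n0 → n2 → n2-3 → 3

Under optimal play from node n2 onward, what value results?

n2-1 (Tomas): min(22, 39) = 22
n2-2 (Tomas): min(-19, -38, -46) = -46
n2-3 (Tomas): min(40, 3) = 3
n2 (Lin): max(22, -46, 3) = 22

22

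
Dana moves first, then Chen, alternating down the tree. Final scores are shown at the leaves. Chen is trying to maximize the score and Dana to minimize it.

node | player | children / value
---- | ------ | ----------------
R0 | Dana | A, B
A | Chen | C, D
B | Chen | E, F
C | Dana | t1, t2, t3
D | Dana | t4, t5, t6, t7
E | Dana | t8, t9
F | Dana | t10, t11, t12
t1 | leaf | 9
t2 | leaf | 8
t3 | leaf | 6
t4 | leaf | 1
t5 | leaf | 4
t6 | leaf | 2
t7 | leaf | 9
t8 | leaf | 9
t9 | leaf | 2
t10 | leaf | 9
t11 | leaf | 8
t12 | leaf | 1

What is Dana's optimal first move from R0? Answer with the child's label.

C (Dana): min(9, 8, 6) = 6
D (Dana): min(1, 4, 2, 9) = 1
A (Chen): max(6, 1) = 6
E (Dana): min(9, 2) = 2
F (Dana): min(9, 8, 1) = 1
B (Chen): max(2, 1) = 2
R0 (Dana): min(6, 2) = 2
Dana at R0 wants the lowest of {A=6, B=2}, so chooses B.

B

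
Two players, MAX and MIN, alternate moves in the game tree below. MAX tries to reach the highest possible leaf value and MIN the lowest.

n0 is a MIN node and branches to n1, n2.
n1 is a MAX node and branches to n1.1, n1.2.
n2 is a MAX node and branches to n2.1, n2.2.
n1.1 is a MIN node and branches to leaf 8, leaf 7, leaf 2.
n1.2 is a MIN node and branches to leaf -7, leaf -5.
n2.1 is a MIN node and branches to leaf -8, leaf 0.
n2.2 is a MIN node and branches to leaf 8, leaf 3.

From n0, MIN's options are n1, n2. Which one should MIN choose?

n1

n1.1 (MIN): min(8, 7, 2) = 2
n1.2 (MIN): min(-7, -5) = -7
n1 (MAX): max(2, -7) = 2
n2.1 (MIN): min(-8, 0) = -8
n2.2 (MIN): min(8, 3) = 3
n2 (MAX): max(-8, 3) = 3
n0 (MIN): min(2, 3) = 2
MIN at n0 wants the lowest of {n1=2, n2=3}, so chooses n1.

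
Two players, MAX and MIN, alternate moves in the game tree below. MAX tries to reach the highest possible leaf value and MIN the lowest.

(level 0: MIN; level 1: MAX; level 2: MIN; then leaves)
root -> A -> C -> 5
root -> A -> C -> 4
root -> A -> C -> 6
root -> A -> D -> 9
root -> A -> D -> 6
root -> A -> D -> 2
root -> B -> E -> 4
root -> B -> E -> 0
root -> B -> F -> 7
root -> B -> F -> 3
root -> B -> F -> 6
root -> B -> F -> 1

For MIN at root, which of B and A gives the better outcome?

B

E (MIN): min(4, 0) = 0
F (MIN): min(7, 3, 6, 1) = 1
B (MAX): max(0, 1) = 1
C (MIN): min(5, 4, 6) = 4
D (MIN): min(9, 6, 2) = 2
A (MAX): max(4, 2) = 4
MIN prefers the lower value; B=1, A=4. B is better since 1 < 4.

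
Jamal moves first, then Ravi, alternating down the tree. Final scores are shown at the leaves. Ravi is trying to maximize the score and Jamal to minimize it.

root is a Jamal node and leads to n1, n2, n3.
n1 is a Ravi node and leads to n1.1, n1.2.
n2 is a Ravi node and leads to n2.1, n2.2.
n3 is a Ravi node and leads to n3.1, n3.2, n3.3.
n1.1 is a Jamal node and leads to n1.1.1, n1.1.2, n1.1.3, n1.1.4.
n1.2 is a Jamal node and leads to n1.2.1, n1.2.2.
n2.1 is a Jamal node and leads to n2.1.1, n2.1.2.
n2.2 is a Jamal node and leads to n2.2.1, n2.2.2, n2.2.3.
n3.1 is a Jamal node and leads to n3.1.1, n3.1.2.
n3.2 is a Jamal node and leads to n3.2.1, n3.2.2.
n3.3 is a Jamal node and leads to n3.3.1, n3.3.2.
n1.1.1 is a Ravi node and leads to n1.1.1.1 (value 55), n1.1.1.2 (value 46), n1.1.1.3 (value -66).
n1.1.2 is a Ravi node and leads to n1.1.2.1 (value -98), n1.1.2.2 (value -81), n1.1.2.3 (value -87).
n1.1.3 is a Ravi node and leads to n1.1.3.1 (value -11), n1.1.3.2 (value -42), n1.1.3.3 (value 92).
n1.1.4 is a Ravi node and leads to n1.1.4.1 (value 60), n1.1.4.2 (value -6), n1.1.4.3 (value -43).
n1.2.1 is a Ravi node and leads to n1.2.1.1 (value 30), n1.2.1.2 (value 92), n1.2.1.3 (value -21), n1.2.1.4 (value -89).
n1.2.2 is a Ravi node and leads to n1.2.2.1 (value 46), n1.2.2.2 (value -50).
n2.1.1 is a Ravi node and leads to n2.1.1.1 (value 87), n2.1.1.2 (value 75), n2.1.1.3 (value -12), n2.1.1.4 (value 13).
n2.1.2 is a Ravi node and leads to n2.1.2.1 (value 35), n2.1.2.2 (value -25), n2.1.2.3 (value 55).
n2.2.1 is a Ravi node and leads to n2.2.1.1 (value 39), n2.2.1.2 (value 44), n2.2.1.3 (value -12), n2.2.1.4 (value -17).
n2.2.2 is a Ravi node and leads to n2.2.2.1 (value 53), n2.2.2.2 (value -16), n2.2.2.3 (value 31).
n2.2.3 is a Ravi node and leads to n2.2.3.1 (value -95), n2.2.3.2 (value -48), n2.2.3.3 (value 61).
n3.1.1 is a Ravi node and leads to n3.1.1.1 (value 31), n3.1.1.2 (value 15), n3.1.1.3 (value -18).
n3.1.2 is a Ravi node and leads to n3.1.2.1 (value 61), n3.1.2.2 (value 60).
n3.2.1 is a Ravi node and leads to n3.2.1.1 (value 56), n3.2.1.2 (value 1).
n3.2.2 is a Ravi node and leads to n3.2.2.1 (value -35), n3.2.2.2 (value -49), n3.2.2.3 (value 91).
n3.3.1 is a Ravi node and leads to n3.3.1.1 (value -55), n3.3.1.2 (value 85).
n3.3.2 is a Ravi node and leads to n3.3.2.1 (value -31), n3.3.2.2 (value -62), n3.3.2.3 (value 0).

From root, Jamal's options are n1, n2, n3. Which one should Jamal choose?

n1

n1.1.1 (Ravi): max(55, 46, -66) = 55
n1.1.2 (Ravi): max(-98, -81, -87) = -81
n1.1.3 (Ravi): max(-11, -42, 92) = 92
n1.1.4 (Ravi): max(60, -6, -43) = 60
n1.1 (Jamal): min(55, -81, 92, 60) = -81
n1.2.1 (Ravi): max(30, 92, -21, -89) = 92
n1.2.2 (Ravi): max(46, -50) = 46
n1.2 (Jamal): min(92, 46) = 46
n1 (Ravi): max(-81, 46) = 46
n2.1.1 (Ravi): max(87, 75, -12, 13) = 87
n2.1.2 (Ravi): max(35, -25, 55) = 55
n2.1 (Jamal): min(87, 55) = 55
n2.2.1 (Ravi): max(39, 44, -12, -17) = 44
n2.2.2 (Ravi): max(53, -16, 31) = 53
n2.2.3 (Ravi): max(-95, -48, 61) = 61
n2.2 (Jamal): min(44, 53, 61) = 44
n2 (Ravi): max(55, 44) = 55
n3.1.1 (Ravi): max(31, 15, -18) = 31
n3.1.2 (Ravi): max(61, 60) = 61
n3.1 (Jamal): min(31, 61) = 31
n3.2.1 (Ravi): max(56, 1) = 56
n3.2.2 (Ravi): max(-35, -49, 91) = 91
n3.2 (Jamal): min(56, 91) = 56
n3.3.1 (Ravi): max(-55, 85) = 85
n3.3.2 (Ravi): max(-31, -62, 0) = 0
n3.3 (Jamal): min(85, 0) = 0
n3 (Ravi): max(31, 56, 0) = 56
root (Jamal): min(46, 55, 56) = 46
Jamal at root wants the lowest of {n1=46, n2=55, n3=56}, so chooses n1.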